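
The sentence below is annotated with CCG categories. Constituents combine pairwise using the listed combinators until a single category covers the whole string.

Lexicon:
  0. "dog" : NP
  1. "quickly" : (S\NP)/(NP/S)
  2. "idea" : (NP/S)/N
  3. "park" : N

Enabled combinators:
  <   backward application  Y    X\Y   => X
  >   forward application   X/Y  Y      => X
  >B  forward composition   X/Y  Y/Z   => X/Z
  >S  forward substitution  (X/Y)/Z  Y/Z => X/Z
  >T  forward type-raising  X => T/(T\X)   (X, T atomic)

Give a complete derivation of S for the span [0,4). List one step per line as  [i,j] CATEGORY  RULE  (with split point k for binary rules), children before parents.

[0,4] S   <
  [0,1] "dog" : NP
  [1,4] S\NP   >
    [1,2] "quickly" : (S\NP)/(NP/S)
    [2,4] NP/S   >
      [2,3] "idea" : (NP/S)/N
      [3,4] "park" : N

[0,1] NP  lex  "dog"
[1,2] (S\NP)/(NP/S)  lex  "quickly"
[2,3] (NP/S)/N  lex  "idea"
[3,4] N  lex  "park"
[2,4] NP/S  >  k=3
[1,4] S\NP  >  k=2
[0,4] S  <  k=1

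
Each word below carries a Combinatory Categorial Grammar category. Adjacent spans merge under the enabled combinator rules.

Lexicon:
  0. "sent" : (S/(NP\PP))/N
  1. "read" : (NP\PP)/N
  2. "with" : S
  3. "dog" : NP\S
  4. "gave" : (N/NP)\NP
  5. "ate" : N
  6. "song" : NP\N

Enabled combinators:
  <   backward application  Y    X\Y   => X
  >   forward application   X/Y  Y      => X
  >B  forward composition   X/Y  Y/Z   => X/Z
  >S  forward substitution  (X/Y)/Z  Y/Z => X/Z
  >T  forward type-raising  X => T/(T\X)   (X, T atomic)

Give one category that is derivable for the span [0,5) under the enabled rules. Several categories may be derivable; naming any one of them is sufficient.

[0,7] S   >
  [0,5] S/NP   >B
    [0,2] S/N   >S
      [0,1] "sent" : (S/(NP\PP))/N
      [1,2] "read" : (NP\PP)/N
    [2,5] N/NP   <
      [2,4] NP   >
        [2,3] NP/(NP\S)   >T
          [2,3] "with" : S
        [3,4] "dog" : NP\S
      [4,5] "gave" : (N/NP)\NP
  [5,7] NP   >
    [5,6] NP/(NP\N)   >T
      [5,6] "ate" : N
    [6,7] "song" : NP\N

S/NP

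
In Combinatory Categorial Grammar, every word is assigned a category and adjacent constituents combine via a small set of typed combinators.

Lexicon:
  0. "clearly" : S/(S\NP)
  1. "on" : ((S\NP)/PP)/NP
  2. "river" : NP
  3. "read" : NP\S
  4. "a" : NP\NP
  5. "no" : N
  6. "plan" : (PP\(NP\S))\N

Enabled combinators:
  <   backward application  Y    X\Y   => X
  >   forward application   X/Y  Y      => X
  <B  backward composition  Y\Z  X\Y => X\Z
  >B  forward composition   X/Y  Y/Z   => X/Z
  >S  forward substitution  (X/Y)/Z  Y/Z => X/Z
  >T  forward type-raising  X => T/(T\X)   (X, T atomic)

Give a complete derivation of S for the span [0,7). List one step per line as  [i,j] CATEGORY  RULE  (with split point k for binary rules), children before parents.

[0,7] S   >
  [0,1] "clearly" : S/(S\NP)
  [1,7] S\NP   >
    [1,3] (S\NP)/PP   >
      [1,2] "on" : ((S\NP)/PP)/NP
      [2,3] "river" : NP
    [3,7] PP   <
      [3,5] NP\S   <B
        [3,4] "read" : NP\S
        [4,5] "a" : NP\NP
      [5,7] PP\(NP\S)   <
        [5,6] "no" : N
        [6,7] "plan" : (PP\(NP\S))\N

[0,1] S/(S\NP)  lex  "clearly"
[1,2] ((S\NP)/PP)/NP  lex  "on"
[2,3] NP  lex  "river"
[1,3] (S\NP)/PP  >  k=2
[3,4] NP\S  lex  "read"
[4,5] NP\NP  lex  "a"
[3,5] NP\S  <B  k=4
[5,6] N  lex  "no"
[6,7] (PP\(NP\S))\N  lex  "plan"
[5,7] PP\(NP\S)  <  k=6
[3,7] PP  <  k=5
[1,7] S\NP  >  k=3
[0,7] S  >  k=1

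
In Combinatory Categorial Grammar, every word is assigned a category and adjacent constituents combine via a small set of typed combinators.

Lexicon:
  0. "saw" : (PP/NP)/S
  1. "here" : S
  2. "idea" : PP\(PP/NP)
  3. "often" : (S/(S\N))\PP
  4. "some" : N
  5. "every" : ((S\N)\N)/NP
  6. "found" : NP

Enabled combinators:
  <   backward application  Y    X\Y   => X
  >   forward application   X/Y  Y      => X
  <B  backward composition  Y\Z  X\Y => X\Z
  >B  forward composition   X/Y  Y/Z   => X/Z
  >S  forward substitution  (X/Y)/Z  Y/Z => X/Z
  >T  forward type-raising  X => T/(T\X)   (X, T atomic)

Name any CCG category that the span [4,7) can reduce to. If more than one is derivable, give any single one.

S\N

[0,7] S   >
  [0,4] S/(S\N)   <
    [0,3] PP   <
      [0,2] PP/NP   >
        [0,1] "saw" : (PP/NP)/S
        [1,2] "here" : S
      [2,3] "idea" : PP\(PP/NP)
    [3,4] "often" : (S/(S\N))\PP
  [4,7] S\N   <
    [4,5] "some" : N
    [5,7] (S\N)\N   >
      [5,6] "every" : ((S\N)\N)/NP
      [6,7] "found" : NP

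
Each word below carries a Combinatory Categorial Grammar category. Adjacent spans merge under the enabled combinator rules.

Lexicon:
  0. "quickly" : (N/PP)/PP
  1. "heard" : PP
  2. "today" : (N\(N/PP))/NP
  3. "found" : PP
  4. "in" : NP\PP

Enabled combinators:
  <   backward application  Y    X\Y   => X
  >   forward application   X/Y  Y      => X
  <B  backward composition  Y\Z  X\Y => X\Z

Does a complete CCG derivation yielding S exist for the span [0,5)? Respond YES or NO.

(N/PP)/PP PP (N\(N/PP))/NP PP NP\PP
CKY chart[0,5] = {N}; S ∉ chart

NO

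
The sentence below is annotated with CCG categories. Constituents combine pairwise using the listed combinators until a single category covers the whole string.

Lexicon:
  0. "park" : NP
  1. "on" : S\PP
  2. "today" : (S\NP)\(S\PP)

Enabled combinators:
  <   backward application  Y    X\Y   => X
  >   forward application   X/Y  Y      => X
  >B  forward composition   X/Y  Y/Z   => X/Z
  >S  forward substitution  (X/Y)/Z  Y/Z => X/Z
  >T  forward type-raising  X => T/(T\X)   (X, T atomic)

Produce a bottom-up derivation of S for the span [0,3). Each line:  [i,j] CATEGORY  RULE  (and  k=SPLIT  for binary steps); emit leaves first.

[0,3] S   >
  [0,1] S/(S\NP)   >T
    [0,1] "park" : NP
  [1,3] S\NP   <
    [1,2] "on" : S\PP
    [2,3] "today" : (S\NP)\(S\PP)

[0,1] NP  lex  "park"
[0,1] S/(S\NP)  >T
[1,2] S\PP  lex  "on"
[2,3] (S\NP)\(S\PP)  lex  "today"
[1,3] S\NP  <  k=2
[0,3] S  >  k=1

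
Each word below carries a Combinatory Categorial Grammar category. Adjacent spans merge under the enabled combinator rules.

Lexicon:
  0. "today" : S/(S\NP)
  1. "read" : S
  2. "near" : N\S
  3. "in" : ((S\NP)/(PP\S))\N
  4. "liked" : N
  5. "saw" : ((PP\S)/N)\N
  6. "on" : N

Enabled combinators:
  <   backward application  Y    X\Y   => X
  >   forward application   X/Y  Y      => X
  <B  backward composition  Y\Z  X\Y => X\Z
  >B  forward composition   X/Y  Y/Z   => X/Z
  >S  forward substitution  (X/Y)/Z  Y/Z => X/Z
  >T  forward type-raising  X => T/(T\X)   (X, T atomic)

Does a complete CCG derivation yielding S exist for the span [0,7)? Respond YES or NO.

[0,7] S   >
  [0,1] "today" : S/(S\NP)
  [1,7] S\NP   >
    [1,4] (S\NP)/(PP\S)   <
      [1,3] N   >
        [1,2] N/(N\S)   >T
          [1,2] "read" : S
        [2,3] "near" : N\S
      [3,4] "in" : ((S\NP)/(PP\S))\N
    [4,7] PP\S   >
      [4,6] (PP\S)/N   <
        [4,5] "liked" : N
        [5,6] "saw" : ((PP\S)/N)\N
      [6,7] "on" : N

YES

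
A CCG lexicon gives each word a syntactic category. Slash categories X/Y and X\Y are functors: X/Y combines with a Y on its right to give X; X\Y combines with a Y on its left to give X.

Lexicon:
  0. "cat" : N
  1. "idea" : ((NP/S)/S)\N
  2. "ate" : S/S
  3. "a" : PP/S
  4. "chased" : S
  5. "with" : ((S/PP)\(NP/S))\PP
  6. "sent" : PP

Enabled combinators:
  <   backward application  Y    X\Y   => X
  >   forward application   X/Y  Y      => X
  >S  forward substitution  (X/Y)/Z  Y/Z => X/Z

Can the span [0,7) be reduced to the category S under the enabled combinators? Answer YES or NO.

[0,7] S   >
  [0,6] S/PP   <
    [0,3] NP/S   >S
      [0,2] (NP/S)/S   <
        [0,1] "cat" : N
        [1,2] "idea" : ((NP/S)/S)\N
      [2,3] "ate" : S/S
    [3,6] (S/PP)\(NP/S)   <
      [3,5] PP   >
        [3,4] "a" : PP/S
        [4,5] "chased" : S
      [5,6] "with" : ((S/PP)\(NP/S))\PP
  [6,7] "sent" : PP

YES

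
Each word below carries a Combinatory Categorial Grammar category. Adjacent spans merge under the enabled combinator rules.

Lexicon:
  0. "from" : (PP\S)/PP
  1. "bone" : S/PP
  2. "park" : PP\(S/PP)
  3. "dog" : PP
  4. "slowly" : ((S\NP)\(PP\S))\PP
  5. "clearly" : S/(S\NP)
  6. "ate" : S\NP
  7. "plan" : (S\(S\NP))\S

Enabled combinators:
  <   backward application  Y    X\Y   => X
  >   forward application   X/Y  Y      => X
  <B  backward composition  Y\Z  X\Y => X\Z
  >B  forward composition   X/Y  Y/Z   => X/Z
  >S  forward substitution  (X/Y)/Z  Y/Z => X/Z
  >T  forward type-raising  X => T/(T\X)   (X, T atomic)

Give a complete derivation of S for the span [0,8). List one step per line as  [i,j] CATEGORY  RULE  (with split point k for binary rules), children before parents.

[0,8] S   <
  [0,5] S\NP   <
    [0,3] PP\S   >
      [0,1] "from" : (PP\S)/PP
      [1,3] PP   <
        [1,2] "bone" : S/PP
        [2,3] "park" : PP\(S/PP)
    [3,5] (S\NP)\(PP\S)   <
      [3,4] "dog" : PP
      [4,5] "slowly" : ((S\NP)\(PP\S))\PP
  [5,8] S\(S\NP)   <
    [5,7] S   >
      [5,6] "clearly" : S/(S\NP)
      [6,7] "ate" : S\NP
    [7,8] "plan" : (S\(S\NP))\S

[0,1] (PP\S)/PP  lex  "from"
[1,2] S/PP  lex  "bone"
[2,3] PP\(S/PP)  lex  "park"
[1,3] PP  <  k=2
[0,3] PP\S  >  k=1
[3,4] PP  lex  "dog"
[4,5] ((S\NP)\(PP\S))\PP  lex  "slowly"
[3,5] (S\NP)\(PP\S)  <  k=4
[0,5] S\NP  <  k=3
[5,6] S/(S\NP)  lex  "clearly"
[6,7] S\NP  lex  "ate"
[5,7] S  >  k=6
[7,8] (S\(S\NP))\S  lex  "plan"
[5,8] S\(S\NP)  <  k=7
[0,8] S  <  k=5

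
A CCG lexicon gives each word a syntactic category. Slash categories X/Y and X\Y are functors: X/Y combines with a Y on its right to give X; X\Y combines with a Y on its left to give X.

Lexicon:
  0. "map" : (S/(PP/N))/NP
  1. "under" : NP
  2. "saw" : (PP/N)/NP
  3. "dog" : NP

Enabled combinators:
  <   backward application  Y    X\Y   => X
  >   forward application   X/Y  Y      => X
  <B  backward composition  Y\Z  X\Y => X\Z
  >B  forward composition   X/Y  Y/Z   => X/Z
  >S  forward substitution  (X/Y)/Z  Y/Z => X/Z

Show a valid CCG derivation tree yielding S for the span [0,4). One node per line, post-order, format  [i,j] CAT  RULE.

[0,1] (S/(PP/N))/NP  lex  "map"
[1,2] NP  lex  "under"
[0,2] S/(PP/N)  >  k=1
[2,3] (PP/N)/NP  lex  "saw"
[3,4] NP  lex  "dog"
[2,4] PP/N  >  k=3
[0,4] S  >  k=2

[0,4] S   >
  [0,2] S/(PP/N)   >
    [0,1] "map" : (S/(PP/N))/NP
    [1,2] "under" : NP
  [2,4] PP/N   >
    [2,3] "saw" : (PP/N)/NP
    [3,4] "dog" : NP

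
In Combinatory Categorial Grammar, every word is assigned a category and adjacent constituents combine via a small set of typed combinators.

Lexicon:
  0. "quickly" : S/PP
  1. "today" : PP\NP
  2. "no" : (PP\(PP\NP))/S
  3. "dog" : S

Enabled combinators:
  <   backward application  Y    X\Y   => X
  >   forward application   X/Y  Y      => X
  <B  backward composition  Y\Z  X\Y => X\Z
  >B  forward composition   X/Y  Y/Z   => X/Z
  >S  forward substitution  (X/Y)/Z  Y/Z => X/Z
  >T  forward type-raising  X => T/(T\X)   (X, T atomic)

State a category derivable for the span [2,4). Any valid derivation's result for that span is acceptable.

[0,4] S   >
  [0,1] "quickly" : S/PP
  [1,4] PP   <
    [1,2] "today" : PP\NP
    [2,4] PP\(PP\NP)   >
      [2,3] "no" : (PP\(PP\NP))/S
      [3,4] "dog" : S

PP\(PP\NP)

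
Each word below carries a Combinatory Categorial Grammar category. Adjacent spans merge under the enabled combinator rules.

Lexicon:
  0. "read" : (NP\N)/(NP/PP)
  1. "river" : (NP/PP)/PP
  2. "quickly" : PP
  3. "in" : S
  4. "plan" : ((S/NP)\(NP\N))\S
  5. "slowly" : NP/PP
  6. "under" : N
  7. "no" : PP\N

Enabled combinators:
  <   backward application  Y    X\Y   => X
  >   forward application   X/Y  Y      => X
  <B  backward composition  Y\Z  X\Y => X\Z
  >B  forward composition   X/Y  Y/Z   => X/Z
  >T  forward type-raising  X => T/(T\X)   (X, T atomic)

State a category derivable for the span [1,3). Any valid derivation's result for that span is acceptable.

NP/PP

[0,8] S   >
  [0,5] S/NP   <
    [0,3] NP\N   >
      [0,1] "read" : (NP\N)/(NP/PP)
      [1,3] NP/PP   >
        [1,2] "river" : (NP/PP)/PP
        [2,3] "quickly" : PP
    [3,5] (S/NP)\(NP\N)   <
      [3,4] "in" : S
      [4,5] "plan" : ((S/NP)\(NP\N))\S
  [5,8] NP   >
    [5,6] "slowly" : NP/PP
    [6,8] PP   <
      [6,7] "under" : N
      [7,8] "no" : PP\N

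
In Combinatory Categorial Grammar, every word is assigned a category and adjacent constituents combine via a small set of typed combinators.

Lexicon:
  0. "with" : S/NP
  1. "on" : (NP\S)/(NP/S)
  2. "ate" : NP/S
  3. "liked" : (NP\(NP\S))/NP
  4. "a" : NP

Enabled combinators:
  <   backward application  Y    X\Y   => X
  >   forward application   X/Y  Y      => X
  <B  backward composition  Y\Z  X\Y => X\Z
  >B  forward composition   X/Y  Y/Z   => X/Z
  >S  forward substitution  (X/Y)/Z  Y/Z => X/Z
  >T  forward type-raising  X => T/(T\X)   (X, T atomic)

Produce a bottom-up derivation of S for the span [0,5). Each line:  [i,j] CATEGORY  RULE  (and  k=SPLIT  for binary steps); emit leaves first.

[0,5] S   >
  [0,1] "with" : S/NP
  [1,5] NP   <
    [1,3] NP\S   >
      [1,2] "on" : (NP\S)/(NP/S)
      [2,3] "ate" : NP/S
    [3,5] NP\(NP\S)   >
      [3,4] "liked" : (NP\(NP\S))/NP
      [4,5] "a" : NP

[0,1] S/NP  lex  "with"
[1,2] (NP\S)/(NP/S)  lex  "on"
[2,3] NP/S  lex  "ate"
[1,3] NP\S  >  k=2
[3,4] (NP\(NP\S))/NP  lex  "liked"
[4,5] NP  lex  "a"
[3,5] NP\(NP\S)  >  k=4
[1,5] NP  <  k=3
[0,5] S  >  k=1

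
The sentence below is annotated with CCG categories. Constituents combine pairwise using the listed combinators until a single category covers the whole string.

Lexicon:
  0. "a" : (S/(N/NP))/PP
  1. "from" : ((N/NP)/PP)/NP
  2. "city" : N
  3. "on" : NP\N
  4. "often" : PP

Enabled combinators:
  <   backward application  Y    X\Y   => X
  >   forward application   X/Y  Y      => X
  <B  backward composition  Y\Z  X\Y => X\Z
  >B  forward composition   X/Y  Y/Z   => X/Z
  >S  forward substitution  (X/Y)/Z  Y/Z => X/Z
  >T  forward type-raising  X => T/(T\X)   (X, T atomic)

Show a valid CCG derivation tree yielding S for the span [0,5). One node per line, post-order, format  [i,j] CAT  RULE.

[0,1] (S/(N/NP))/PP  lex  "a"
[1,2] ((N/NP)/PP)/NP  lex  "from"
[2,3] N  lex  "city"
[3,4] NP\N  lex  "on"
[2,4] NP  <  k=3
[1,4] (N/NP)/PP  >  k=2
[0,4] S/PP  >S  k=1
[4,5] PP  lex  "often"
[0,5] S  >  k=4

[0,5] S   >
  [0,4] S/PP   >S
    [0,1] "a" : (S/(N/NP))/PP
    [1,4] (N/NP)/PP   >
      [1,2] "from" : ((N/NP)/PP)/NP
      [2,4] NP   <
        [2,3] "city" : N
        [3,4] "on" : NP\N
  [4,5] "often" : PP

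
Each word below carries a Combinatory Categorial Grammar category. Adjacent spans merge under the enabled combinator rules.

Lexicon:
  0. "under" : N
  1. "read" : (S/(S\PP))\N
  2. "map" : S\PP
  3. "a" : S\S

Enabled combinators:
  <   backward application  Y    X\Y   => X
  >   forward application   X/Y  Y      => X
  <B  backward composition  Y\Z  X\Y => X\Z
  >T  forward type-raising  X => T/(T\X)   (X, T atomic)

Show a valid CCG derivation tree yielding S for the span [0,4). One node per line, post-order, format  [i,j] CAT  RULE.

[0,4] S   >
  [0,2] S/(S\PP)   <
    [0,1] "under" : N
    [1,2] "read" : (S/(S\PP))\N
  [2,4] S\PP   <B
    [2,3] "map" : S\PP
    [3,4] "a" : S\S

[0,1] N  lex  "under"
[1,2] (S/(S\PP))\N  lex  "read"
[0,2] S/(S\PP)  <  k=1
[2,3] S\PP  lex  "map"
[3,4] S\S  lex  "a"
[2,4] S\PP  <B  k=3
[0,4] S  >  k=2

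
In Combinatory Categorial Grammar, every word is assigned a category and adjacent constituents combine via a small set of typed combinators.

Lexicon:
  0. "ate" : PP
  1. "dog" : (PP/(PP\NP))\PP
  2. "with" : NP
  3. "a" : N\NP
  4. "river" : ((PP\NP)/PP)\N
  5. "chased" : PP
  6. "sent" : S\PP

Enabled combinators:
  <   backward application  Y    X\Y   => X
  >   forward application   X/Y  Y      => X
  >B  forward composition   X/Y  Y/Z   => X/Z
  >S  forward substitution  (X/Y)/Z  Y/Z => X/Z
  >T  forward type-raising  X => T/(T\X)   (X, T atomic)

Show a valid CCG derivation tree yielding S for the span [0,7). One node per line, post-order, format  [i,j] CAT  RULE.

[0,1] PP  lex  "ate"
[1,2] (PP/(PP\NP))\PP  lex  "dog"
[0,2] PP/(PP\NP)  <  k=1
[2,3] NP  lex  "with"
[2,3] N/(N\NP)  >T
[3,4] N\NP  lex  "a"
[2,4] N  >  k=3
[4,5] ((PP\NP)/PP)\N  lex  "river"
[2,5] (PP\NP)/PP  <  k=4
[5,6] PP  lex  "chased"
[2,6] PP\NP  >  k=5
[0,6] PP  >  k=2
[6,7] S\PP  lex  "sent"
[0,7] S  <  k=6

[0,7] S   <
  [0,6] PP   >
    [0,2] PP/(PP\NP)   <
      [0,1] "ate" : PP
      [1,2] "dog" : (PP/(PP\NP))\PP
    [2,6] PP\NP   >
      [2,5] (PP\NP)/PP   <
        [2,4] N   >
          [2,3] N/(N\NP)   >T
            [2,3] "with" : NP
          [3,4] "a" : N\NP
        [4,5] "river" : ((PP\NP)/PP)\N
      [5,6] "chased" : PP
  [6,7] "sent" : S\PP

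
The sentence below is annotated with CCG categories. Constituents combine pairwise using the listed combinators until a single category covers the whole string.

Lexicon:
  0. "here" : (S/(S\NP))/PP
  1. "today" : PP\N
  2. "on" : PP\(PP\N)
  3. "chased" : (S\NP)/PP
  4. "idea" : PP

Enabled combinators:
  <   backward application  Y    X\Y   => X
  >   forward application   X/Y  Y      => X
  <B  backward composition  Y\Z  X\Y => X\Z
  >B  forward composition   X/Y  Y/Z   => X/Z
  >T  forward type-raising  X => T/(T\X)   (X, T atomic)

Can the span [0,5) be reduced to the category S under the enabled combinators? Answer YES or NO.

[0,5] S   >
  [0,3] S/(S\NP)   >
    [0,1] "here" : (S/(S\NP))/PP
    [1,3] PP   <
      [1,2] "today" : PP\N
      [2,3] "on" : PP\(PP\N)
  [3,5] S\NP   >
    [3,4] "chased" : (S\NP)/PP
    [4,5] "idea" : PP

YES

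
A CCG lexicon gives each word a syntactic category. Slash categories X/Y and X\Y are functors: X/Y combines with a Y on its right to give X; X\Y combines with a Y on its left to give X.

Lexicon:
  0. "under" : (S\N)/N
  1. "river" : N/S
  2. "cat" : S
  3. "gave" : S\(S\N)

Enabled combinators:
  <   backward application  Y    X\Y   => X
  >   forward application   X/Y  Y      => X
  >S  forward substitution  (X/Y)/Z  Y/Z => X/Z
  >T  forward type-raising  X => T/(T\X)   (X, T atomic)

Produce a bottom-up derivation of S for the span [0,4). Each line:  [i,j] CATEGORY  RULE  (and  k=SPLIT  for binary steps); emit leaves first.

[0,4] S   <
  [0,3] S\N   >
    [0,1] "under" : (S\N)/N
    [1,3] N   >
      [1,2] "river" : N/S
      [2,3] "cat" : S
  [3,4] "gave" : S\(S\N)

[0,1] (S\N)/N  lex  "under"
[1,2] N/S  lex  "river"
[2,3] S  lex  "cat"
[1,3] N  >  k=2
[0,3] S\N  >  k=1
[3,4] S\(S\N)  lex  "gave"
[0,4] S  <  k=3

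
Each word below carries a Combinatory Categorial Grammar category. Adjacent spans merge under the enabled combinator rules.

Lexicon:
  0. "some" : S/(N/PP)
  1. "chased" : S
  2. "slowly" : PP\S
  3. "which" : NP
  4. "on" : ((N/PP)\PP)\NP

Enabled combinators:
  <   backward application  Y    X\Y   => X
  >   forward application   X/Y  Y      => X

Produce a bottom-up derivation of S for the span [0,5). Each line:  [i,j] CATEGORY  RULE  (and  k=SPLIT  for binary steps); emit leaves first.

[0,5] S   >
  [0,1] "some" : S/(N/PP)
  [1,5] N/PP   <
    [1,3] PP   <
      [1,2] "chased" : S
      [2,3] "slowly" : PP\S
    [3,5] (N/PP)\PP   <
      [3,4] "which" : NP
      [4,5] "on" : ((N/PP)\PP)\NP

[0,1] S/(N/PP)  lex  "some"
[1,2] S  lex  "chased"
[2,3] PP\S  lex  "slowly"
[1,3] PP  <  k=2
[3,4] NP  lex  "which"
[4,5] ((N/PP)\PP)\NP  lex  "on"
[3,5] (N/PP)\PP  <  k=4
[1,5] N/PP  <  k=3
[0,5] S  >  k=1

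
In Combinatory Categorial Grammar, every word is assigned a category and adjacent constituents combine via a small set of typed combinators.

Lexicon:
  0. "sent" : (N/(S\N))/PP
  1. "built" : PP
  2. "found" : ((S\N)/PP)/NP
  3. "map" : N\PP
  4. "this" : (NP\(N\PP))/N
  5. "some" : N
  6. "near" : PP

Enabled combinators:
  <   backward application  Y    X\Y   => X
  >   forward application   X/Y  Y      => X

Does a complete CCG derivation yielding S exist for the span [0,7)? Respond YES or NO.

(N/(S\N))/PP PP ((S\N)/PP)/NP N\PP (NP\(N\PP))/N N PP
CKY chart[0,7] = {N}; S ∉ chart

NO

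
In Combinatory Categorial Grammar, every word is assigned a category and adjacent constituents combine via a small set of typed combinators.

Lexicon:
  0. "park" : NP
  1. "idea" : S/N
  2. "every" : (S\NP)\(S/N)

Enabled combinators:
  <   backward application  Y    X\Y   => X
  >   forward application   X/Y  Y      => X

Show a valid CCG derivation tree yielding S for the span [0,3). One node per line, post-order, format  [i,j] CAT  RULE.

[0,1] NP  lex  "park"
[1,2] S/N  lex  "idea"
[2,3] (S\NP)\(S/N)  lex  "every"
[1,3] S\NP  <  k=2
[0,3] S  <  k=1

[0,3] S   <
  [0,1] "park" : NP
  [1,3] S\NP   <
    [1,2] "idea" : S/N
    [2,3] "every" : (S\NP)\(S/N)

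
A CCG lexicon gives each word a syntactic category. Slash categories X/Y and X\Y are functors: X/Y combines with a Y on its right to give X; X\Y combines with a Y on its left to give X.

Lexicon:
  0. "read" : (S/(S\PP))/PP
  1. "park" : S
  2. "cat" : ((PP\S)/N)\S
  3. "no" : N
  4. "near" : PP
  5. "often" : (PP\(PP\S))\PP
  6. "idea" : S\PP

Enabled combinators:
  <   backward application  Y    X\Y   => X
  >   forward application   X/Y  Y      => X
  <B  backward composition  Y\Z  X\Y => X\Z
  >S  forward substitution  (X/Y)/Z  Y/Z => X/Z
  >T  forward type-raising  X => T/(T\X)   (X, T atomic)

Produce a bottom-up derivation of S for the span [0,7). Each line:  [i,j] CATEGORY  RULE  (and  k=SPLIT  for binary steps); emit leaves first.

[0,7] S   >
  [0,6] S/(S\PP)   >
    [0,1] "read" : (S/(S\PP))/PP
    [1,6] PP   <
      [1,4] PP\S   >
        [1,3] (PP\S)/N   <
          [1,2] "park" : S
          [2,3] "cat" : ((PP\S)/N)\S
        [3,4] "no" : N
      [4,6] PP\(PP\S)   <
        [4,5] "near" : PP
        [5,6] "often" : (PP\(PP\S))\PP
  [6,7] "idea" : S\PP

[0,1] (S/(S\PP))/PP  lex  "read"
[1,2] S  lex  "park"
[2,3] ((PP\S)/N)\S  lex  "cat"
[1,3] (PP\S)/N  <  k=2
[3,4] N  lex  "no"
[1,4] PP\S  >  k=3
[4,5] PP  lex  "near"
[5,6] (PP\(PP\S))\PP  lex  "often"
[4,6] PP\(PP\S)  <  k=5
[1,6] PP  <  k=4
[0,6] S/(S\PP)  >  k=1
[6,7] S\PP  lex  "idea"
[0,7] S  >  k=6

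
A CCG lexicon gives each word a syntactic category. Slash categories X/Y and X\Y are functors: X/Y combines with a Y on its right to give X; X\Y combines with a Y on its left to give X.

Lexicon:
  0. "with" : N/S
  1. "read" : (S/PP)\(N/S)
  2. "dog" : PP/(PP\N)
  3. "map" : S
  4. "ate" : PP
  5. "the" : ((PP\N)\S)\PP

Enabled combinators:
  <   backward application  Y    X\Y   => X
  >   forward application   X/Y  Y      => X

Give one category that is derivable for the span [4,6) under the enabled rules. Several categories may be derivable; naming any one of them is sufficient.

[0,6] S   >
  [0,2] S/PP   <
    [0,1] "with" : N/S
    [1,2] "read" : (S/PP)\(N/S)
  [2,6] PP   >
    [2,3] "dog" : PP/(PP\N)
    [3,6] PP\N   <
      [3,4] "map" : S
      [4,6] (PP\N)\S   <
        [4,5] "ate" : PP
        [5,6] "the" : ((PP\N)\S)\PP

(PP\N)\S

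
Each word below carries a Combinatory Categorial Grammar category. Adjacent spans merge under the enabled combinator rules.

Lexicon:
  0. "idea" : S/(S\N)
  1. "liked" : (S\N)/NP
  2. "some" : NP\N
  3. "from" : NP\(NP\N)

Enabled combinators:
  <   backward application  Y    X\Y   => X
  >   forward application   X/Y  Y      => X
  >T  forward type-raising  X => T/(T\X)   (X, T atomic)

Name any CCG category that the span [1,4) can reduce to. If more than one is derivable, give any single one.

[0,4] S   >
  [0,1] "idea" : S/(S\N)
  [1,4] S\N   >
    [1,2] "liked" : (S\N)/NP
    [2,4] NP   <
      [2,3] "some" : NP\N
      [3,4] "from" : NP\(NP\N)

S\N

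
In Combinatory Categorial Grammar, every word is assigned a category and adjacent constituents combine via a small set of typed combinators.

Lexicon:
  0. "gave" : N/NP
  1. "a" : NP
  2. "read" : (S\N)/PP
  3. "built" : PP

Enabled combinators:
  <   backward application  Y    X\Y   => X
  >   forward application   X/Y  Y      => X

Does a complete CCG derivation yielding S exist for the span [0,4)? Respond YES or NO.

[0,4] S   <
  [0,2] N   >
    [0,1] "gave" : N/NP
    [1,2] "a" : NP
  [2,4] S\N   >
    [2,3] "read" : (S\N)/PP
    [3,4] "built" : PP

YES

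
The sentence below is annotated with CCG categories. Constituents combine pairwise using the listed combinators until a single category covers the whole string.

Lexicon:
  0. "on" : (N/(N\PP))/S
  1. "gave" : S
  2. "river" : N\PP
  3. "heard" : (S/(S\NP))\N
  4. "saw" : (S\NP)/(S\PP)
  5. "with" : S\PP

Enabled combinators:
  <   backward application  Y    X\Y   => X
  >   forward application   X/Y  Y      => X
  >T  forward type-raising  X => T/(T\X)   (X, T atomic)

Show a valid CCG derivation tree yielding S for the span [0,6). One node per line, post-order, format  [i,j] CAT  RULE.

[0,1] (N/(N\PP))/S  lex  "on"
[1,2] S  lex  "gave"
[0,2] N/(N\PP)  >  k=1
[2,3] N\PP  lex  "river"
[0,3] N  >  k=2
[3,4] (S/(S\NP))\N  lex  "heard"
[0,4] S/(S\NP)  <  k=3
[4,5] (S\NP)/(S\PP)  lex  "saw"
[5,6] S\PP  lex  "with"
[4,6] S\NP  >  k=5
[0,6] S  >  k=4

[0,6] S   >
  [0,4] S/(S\NP)   <
    [0,3] N   >
      [0,2] N/(N\PP)   >
        [0,1] "on" : (N/(N\PP))/S
        [1,2] "gave" : S
      [2,3] "river" : N\PP
    [3,4] "heard" : (S/(S\NP))\N
  [4,6] S\NP   >
    [4,5] "saw" : (S\NP)/(S\PP)
    [5,6] "with" : S\PP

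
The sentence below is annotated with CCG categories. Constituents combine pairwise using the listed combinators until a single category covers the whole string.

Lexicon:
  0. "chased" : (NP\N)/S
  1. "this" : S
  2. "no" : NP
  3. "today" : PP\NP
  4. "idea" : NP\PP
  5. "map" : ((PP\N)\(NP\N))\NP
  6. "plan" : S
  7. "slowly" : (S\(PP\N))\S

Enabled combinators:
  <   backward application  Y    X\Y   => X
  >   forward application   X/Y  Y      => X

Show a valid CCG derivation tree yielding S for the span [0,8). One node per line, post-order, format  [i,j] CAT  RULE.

[0,1] (NP\N)/S  lex  "chased"
[1,2] S  lex  "this"
[0,2] NP\N  >  k=1
[2,3] NP  lex  "no"
[3,4] PP\NP  lex  "today"
[2,4] PP  <  k=3
[4,5] NP\PP  lex  "idea"
[2,5] NP  <  k=4
[5,6] ((PP\N)\(NP\N))\NP  lex  "map"
[2,6] (PP\N)\(NP\N)  <  k=5
[0,6] PP\N  <  k=2
[6,7] S  lex  "plan"
[7,8] (S\(PP\N))\S  lex  "slowly"
[6,8] S\(PP\N)  <  k=7
[0,8] S  <  k=6

[0,8] S   <
  [0,6] PP\N   <
    [0,2] NP\N   >
      [0,1] "chased" : (NP\N)/S
      [1,2] "this" : S
    [2,6] (PP\N)\(NP\N)   <
      [2,5] NP   <
        [2,4] PP   <
          [2,3] "no" : NP
          [3,4] "today" : PP\NP
        [4,5] "idea" : NP\PP
      [5,6] "map" : ((PP\N)\(NP\N))\NP
  [6,8] S\(PP\N)   <
    [6,7] "plan" : S
    [7,8] "slowly" : (S\(PP\N))\S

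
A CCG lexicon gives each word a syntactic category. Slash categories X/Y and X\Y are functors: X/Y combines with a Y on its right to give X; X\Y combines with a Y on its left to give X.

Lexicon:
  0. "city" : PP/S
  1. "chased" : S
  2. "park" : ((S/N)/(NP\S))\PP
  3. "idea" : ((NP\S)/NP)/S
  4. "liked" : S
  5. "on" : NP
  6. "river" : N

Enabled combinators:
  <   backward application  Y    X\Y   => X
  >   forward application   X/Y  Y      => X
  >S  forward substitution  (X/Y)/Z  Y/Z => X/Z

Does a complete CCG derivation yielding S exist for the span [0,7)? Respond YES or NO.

[0,7] S   >
  [0,6] S/N   >
    [0,3] (S/N)/(NP\S)   <
      [0,2] PP   >
        [0,1] "city" : PP/S
        [1,2] "chased" : S
      [2,3] "park" : ((S/N)/(NP\S))\PP
    [3,6] NP\S   >
      [3,5] (NP\S)/NP   >
        [3,4] "idea" : ((NP\S)/NP)/S
        [4,5] "liked" : S
      [5,6] "on" : NP
  [6,7] "river" : N

YES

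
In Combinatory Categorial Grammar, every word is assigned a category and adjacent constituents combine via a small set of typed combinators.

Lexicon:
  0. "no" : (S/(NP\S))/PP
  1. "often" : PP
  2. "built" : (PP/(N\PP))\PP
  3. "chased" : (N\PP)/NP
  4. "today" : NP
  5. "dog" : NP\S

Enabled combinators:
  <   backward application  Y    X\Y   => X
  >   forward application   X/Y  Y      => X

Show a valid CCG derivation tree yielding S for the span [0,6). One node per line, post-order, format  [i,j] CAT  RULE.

[0,6] S   >
  [0,5] S/(NP\S)   >
    [0,1] "no" : (S/(NP\S))/PP
    [1,5] PP   >
      [1,3] PP/(N\PP)   <
        [1,2] "often" : PP
        [2,3] "built" : (PP/(N\PP))\PP
      [3,5] N\PP   >
        [3,4] "chased" : (N\PP)/NP
        [4,5] "today" : NP
  [5,6] "dog" : NP\S

[0,1] (S/(NP\S))/PP  lex  "no"
[1,2] PP  lex  "often"
[2,3] (PP/(N\PP))\PP  lex  "built"
[1,3] PP/(N\PP)  <  k=2
[3,4] (N\PP)/NP  lex  "chased"
[4,5] NP  lex  "today"
[3,5] N\PP  >  k=4
[1,5] PP  >  k=3
[0,5] S/(NP\S)  >  k=1
[5,6] NP\S  lex  "dog"
[0,6] S  >  k=5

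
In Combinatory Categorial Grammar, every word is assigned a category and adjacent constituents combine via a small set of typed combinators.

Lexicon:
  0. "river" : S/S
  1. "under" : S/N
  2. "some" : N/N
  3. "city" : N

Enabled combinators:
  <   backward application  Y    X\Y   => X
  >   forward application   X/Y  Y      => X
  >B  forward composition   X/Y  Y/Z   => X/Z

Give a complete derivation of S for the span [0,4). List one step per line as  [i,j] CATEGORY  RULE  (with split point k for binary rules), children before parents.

[0,4] S   >
  [0,3] S/N   >B
    [0,1] "river" : S/S
    [1,3] S/N   >B
      [1,2] "under" : S/N
      [2,3] "some" : N/N
  [3,4] "city" : N

[0,1] S/S  lex  "river"
[1,2] S/N  lex  "under"
[2,3] N/N  lex  "some"
[1,3] S/N  >B  k=2
[0,3] S/N  >B  k=1
[3,4] N  lex  "city"
[0,4] S  >  k=3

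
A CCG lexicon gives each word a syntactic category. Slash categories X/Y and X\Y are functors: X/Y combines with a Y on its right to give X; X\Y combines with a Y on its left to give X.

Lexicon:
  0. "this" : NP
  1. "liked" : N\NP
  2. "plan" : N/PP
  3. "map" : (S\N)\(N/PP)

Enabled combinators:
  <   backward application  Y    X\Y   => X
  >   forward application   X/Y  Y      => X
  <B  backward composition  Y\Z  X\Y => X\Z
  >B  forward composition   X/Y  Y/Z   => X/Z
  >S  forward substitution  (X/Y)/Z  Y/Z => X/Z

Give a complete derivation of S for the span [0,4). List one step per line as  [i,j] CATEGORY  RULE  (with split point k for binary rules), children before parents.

[0,4] S   <
  [0,1] "this" : NP
  [1,4] S\NP   <B
    [1,2] "liked" : N\NP
    [2,4] S\N   <
      [2,3] "plan" : N/PP
      [3,4] "map" : (S\N)\(N/PP)

[0,1] NP  lex  "this"
[1,2] N\NP  lex  "liked"
[2,3] N/PP  lex  "plan"
[3,4] (S\N)\(N/PP)  lex  "map"
[2,4] S\N  <  k=3
[1,4] S\NP  <B  k=2
[0,4] S  <  k=1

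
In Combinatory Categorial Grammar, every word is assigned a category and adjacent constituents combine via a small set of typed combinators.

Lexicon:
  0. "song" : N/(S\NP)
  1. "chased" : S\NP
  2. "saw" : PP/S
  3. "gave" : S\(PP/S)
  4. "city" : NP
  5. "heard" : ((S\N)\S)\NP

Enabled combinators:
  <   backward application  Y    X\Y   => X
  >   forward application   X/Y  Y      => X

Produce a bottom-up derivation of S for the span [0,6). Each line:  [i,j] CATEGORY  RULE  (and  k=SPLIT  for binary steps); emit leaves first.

[0,6] S   <
  [0,2] N   >
    [0,1] "song" : N/(S\NP)
    [1,2] "chased" : S\NP
  [2,6] S\N   <
    [2,4] S   <
      [2,3] "saw" : PP/S
      [3,4] "gave" : S\(PP/S)
    [4,6] (S\N)\S   <
      [4,5] "city" : NP
      [5,6] "heard" : ((S\N)\S)\NP

[0,1] N/(S\NP)  lex  "song"
[1,2] S\NP  lex  "chased"
[0,2] N  >  k=1
[2,3] PP/S  lex  "saw"
[3,4] S\(PP/S)  lex  "gave"
[2,4] S  <  k=3
[4,5] NP  lex  "city"
[5,6] ((S\N)\S)\NP  lex  "heard"
[4,6] (S\N)\S  <  k=5
[2,6] S\N  <  k=4
[0,6] S  <  k=2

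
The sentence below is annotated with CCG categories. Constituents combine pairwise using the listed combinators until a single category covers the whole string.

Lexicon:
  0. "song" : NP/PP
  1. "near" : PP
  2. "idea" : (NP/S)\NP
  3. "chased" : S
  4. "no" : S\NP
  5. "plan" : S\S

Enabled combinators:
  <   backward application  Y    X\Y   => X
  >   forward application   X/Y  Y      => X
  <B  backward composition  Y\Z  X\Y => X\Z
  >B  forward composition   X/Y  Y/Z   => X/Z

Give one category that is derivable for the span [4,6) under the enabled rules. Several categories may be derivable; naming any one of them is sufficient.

[0,6] S   <
  [0,4] NP   >
    [0,3] NP/S   <
      [0,2] NP   >
        [0,1] "song" : NP/PP
        [1,2] "near" : PP
      [2,3] "idea" : (NP/S)\NP
    [3,4] "chased" : S
  [4,6] S\NP   <B
    [4,5] "no" : S\NP
    [5,6] "plan" : S\S

S\NP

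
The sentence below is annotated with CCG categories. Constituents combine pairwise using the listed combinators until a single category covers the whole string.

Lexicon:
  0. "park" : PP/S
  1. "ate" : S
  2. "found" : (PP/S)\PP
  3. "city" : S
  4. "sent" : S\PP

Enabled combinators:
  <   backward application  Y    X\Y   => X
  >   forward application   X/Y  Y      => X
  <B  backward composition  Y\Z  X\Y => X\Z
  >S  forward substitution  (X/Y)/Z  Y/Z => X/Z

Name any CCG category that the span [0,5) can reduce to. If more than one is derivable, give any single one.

[0,5] S   <
  [0,4] PP   >
    [0,3] PP/S   <
      [0,2] PP   >
        [0,1] "park" : PP/S
        [1,2] "ate" : S
      [2,3] "found" : (PP/S)\PP
    [3,4] "city" : S
  [4,5] "sent" : S\PP

S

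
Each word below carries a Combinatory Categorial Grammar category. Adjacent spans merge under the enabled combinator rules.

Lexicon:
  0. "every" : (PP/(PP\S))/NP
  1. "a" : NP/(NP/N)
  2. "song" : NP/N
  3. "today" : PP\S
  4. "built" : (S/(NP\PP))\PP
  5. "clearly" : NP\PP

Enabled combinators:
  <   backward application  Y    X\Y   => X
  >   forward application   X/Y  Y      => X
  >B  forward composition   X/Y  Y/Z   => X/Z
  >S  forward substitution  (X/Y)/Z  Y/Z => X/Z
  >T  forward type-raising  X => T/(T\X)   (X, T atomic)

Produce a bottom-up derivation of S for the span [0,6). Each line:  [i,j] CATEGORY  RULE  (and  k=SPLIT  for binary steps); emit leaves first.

[0,1] (PP/(PP\S))/NP  lex  "every"
[1,2] NP/(NP/N)  lex  "a"
[2,3] NP/N  lex  "song"
[1,3] NP  >  k=2
[0,3] PP/(PP\S)  >  k=1
[3,4] PP\S  lex  "today"
[0,4] PP  >  k=3
[4,5] (S/(NP\PP))\PP  lex  "built"
[0,5] S/(NP\PP)  <  k=4
[5,6] NP\PP  lex  "clearly"
[0,6] S  >  k=5

[0,6] S   >
  [0,5] S/(NP\PP)   <
    [0,4] PP   >
      [0,3] PP/(PP\S)   >
        [0,1] "every" : (PP/(PP\S))/NP
        [1,3] NP   >
          [1,2] "a" : NP/(NP/N)
          [2,3] "song" : NP/N
      [3,4] "today" : PP\S
    [4,5] "built" : (S/(NP\PP))\PP
  [5,6] "clearly" : NP\PP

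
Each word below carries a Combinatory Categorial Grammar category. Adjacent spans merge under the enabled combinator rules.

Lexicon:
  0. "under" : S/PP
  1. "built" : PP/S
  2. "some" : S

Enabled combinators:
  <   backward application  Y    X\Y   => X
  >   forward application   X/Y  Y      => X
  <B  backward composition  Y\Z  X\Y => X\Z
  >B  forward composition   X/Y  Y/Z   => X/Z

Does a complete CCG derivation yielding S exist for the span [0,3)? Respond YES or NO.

[0,3] S   >
  [0,1] "under" : S/PP
  [1,3] PP   >
    [1,2] "built" : PP/S
    [2,3] "some" : S

YES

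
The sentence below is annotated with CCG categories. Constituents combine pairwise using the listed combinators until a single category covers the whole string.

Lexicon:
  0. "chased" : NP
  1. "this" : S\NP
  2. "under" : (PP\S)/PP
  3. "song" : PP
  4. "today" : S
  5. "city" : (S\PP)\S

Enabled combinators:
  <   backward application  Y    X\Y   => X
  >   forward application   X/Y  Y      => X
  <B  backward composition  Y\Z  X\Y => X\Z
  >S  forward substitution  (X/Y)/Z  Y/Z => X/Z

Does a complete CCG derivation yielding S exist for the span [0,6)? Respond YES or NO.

[0,6] S   <
  [0,4] PP   <
    [0,1] "chased" : NP
    [1,4] PP\NP   <B
      [1,2] "this" : S\NP
      [2,4] PP\S   >
        [2,3] "under" : (PP\S)/PP
        [3,4] "song" : PP
  [4,6] S\PP   <
    [4,5] "today" : S
    [5,6] "city" : (S\PP)\S

YES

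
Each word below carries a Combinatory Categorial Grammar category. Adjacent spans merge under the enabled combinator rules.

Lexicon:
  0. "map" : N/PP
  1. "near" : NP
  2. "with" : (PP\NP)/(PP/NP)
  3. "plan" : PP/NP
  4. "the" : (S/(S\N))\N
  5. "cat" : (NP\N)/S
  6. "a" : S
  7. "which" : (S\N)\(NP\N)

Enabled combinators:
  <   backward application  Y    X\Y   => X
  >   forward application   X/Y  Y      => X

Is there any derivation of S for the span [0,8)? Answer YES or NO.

YES

[0,8] S   >
  [0,5] S/(S\N)   <
    [0,4] N   >
      [0,1] "map" : N/PP
      [1,4] PP   <
        [1,2] "near" : NP
        [2,4] PP\NP   >
          [2,3] "with" : (PP\NP)/(PP/NP)
          [3,4] "plan" : PP/NP
    [4,5] "the" : (S/(S\N))\N
  [5,8] S\N   <
    [5,7] NP\N   >
      [5,6] "cat" : (NP\N)/S
      [6,7] "a" : S
    [7,8] "which" : (S\N)\(NP\N)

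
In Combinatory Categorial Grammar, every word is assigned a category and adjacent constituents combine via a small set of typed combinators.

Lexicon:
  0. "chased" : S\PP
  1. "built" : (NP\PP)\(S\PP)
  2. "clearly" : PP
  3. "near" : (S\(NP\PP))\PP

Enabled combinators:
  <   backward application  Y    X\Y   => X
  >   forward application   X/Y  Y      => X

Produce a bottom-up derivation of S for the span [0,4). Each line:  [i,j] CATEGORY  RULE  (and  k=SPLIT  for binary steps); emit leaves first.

[0,4] S   <
  [0,2] NP\PP   <
    [0,1] "chased" : S\PP
    [1,2] "built" : (NP\PP)\(S\PP)
  [2,4] S\(NP\PP)   <
    [2,3] "clearly" : PP
    [3,4] "near" : (S\(NP\PP))\PP

[0,1] S\PP  lex  "chased"
[1,2] (NP\PP)\(S\PP)  lex  "built"
[0,2] NP\PP  <  k=1
[2,3] PP  lex  "clearly"
[3,4] (S\(NP\PP))\PP  lex  "near"
[2,4] S\(NP\PP)  <  k=3
[0,4] S  <  k=2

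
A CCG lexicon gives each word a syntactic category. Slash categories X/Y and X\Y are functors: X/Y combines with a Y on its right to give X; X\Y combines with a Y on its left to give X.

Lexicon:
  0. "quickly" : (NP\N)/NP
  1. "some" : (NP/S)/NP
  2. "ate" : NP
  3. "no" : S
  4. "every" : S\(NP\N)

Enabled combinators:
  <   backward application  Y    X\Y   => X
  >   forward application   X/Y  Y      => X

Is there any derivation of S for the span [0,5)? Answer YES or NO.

[0,5] S   <
  [0,4] NP\N   >
    [0,1] "quickly" : (NP\N)/NP
    [1,4] NP   >
      [1,3] NP/S   >
        [1,2] "some" : (NP/S)/NP
        [2,3] "ate" : NP
      [3,4] "no" : S
  [4,5] "every" : S\(NP\N)

YES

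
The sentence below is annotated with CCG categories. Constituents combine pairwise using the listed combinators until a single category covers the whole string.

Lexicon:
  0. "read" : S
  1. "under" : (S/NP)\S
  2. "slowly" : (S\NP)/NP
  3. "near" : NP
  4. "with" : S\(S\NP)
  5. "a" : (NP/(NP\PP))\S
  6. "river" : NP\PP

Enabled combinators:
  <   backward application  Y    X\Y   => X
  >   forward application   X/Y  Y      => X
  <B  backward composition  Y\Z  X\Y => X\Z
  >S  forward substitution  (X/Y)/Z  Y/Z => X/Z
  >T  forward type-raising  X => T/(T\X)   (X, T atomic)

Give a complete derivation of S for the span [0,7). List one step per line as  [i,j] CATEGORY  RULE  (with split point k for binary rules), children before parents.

[0,7] S   >
  [0,2] S/NP   <
    [0,1] "read" : S
    [1,2] "under" : (S/NP)\S
  [2,7] NP   >
    [2,6] NP/(NP\PP)   <
      [2,5] S   <
        [2,4] S\NP   >
          [2,3] "slowly" : (S\NP)/NP
          [3,4] "near" : NP
        [4,5] "with" : S\(S\NP)
      [5,6] "a" : (NP/(NP\PP))\S
    [6,7] "river" : NP\PP

[0,1] S  lex  "read"
[1,2] (S/NP)\S  lex  "under"
[0,2] S/NP  <  k=1
[2,3] (S\NP)/NP  lex  "slowly"
[3,4] NP  lex  "near"
[2,4] S\NP  >  k=3
[4,5] S\(S\NP)  lex  "with"
[2,5] S  <  k=4
[5,6] (NP/(NP\PP))\S  lex  "a"
[2,6] NP/(NP\PP)  <  k=5
[6,7] NP\PP  lex  "river"
[2,7] NP  >  k=6
[0,7] S  >  k=2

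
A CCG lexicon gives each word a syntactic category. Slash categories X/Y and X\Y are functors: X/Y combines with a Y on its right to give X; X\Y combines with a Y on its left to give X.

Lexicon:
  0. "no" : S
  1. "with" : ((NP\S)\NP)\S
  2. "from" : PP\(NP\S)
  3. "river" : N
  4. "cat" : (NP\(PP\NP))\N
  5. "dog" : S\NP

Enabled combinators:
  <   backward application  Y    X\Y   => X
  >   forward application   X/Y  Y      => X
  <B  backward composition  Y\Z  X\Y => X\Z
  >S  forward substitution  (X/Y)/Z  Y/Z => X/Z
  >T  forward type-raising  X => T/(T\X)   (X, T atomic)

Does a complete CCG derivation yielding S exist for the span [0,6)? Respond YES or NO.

YES

[0,6] S   <
  [0,5] NP   <
    [0,3] PP\NP   <B
      [0,2] (NP\S)\NP   <
        [0,1] "no" : S
        [1,2] "with" : ((NP\S)\NP)\S
      [2,3] "from" : PP\(NP\S)
    [3,5] NP\(PP\NP)   <
      [3,4] "river" : N
      [4,5] "cat" : (NP\(PP\NP))\N
  [5,6] "dog" : S\NP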